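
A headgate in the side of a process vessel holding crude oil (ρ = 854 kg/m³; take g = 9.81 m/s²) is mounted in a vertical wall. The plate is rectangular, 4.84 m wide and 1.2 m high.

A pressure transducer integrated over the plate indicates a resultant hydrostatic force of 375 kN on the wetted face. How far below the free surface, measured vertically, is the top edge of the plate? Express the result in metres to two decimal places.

d_top ≈ 7.11 m

γ = ρg = 854 × 9.81 / 1000 = 8.37774 kN/m³.
A = 4.84 × 1.2 = 5.808 m².
From F = γ·h_c·A, the centroid depth is h_c = 375/(8.37774 × 5.808) = 7.70687 m.
The centroid lies 1.2/2 = 0.6 m below the top edge, so the top edge sits at h_top = 7.70687 − 0.6 = 7.10687 m below the surface.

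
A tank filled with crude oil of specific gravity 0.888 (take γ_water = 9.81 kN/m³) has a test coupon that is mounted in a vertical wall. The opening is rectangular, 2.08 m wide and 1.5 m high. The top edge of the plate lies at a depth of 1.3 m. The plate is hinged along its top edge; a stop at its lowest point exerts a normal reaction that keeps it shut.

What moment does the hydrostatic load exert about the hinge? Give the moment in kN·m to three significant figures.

M ≈ 46.9 kN·m

γ = 0.888 × 9.81 = 8.71128 kN/m³.
The centroid lies 1.5/2 = 0.75 m below the top edge, so the centroid depth is h_c = 1.3 + 0.75 = 2.05 m.
A = 2.08 × 1.5 = 3.12 m².
Resultant F = γ·h_c·A = 8.71128 × 2.05 × 3.12 = 55.7173 kN.
I_c = b·h³/12 = 2.08 × 1.5³/12 = 0.585 m⁴.
Centre of pressure: y_p = y_c + I_c/(y_c·A) = 2.05 + 0.585/(2.05 × 3.12) = 2.05 + 0.0914634 = 2.14146 m along the plane.
The resultant acts 0.75 + 0.0914634 = 0.841463 m (along the plate) below the hinge at the top edge, so the moment about the hinge is M = F × 0.841463 = 55.7173 × 0.841463 = 46.884 kN·m.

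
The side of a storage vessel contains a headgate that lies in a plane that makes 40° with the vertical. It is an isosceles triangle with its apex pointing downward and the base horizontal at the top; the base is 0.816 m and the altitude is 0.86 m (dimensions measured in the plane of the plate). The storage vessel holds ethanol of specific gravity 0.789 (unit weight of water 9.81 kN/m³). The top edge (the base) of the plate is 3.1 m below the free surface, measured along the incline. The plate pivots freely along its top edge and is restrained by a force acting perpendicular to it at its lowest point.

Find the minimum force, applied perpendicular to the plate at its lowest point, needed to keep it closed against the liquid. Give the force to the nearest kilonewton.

P ≈ 2 kN

γ = 0.789 × 9.81 = 7.74009 kN/m³.
The plate makes 40° with the vertical, i.e. θ = 90° − 40° = 50° to the horizontal. Measuring y along the incline from the free-surface line, vertical depth h = y·sinθ with sinθ = 0.766044.
With the apex down, the centroid sits h/3 = 0.86/3 = 0.286667 m below the base (the top edge), so y_c = 3.1 + 0.286667 = 3.38667 m and h_c = 3.38667 × 0.766044 = 2.59434 m.
A = ½ × 0.816 × 0.86 = 0.35088 m².
Resultant F = γ·h_c·A = 7.74009 × 2.59434 × 0.35088 = 7.04582 kN.
I_c = b·h³/36 = 0.816 × 0.86³/36 = 0.0144173 m⁴.
Centre of pressure: y_p = y_c + I_c/(y_c·A) = 3.38667 + 0.0144173/(3.38667 × 0.35088) = 3.38667 + 0.0121326 = 3.3988 m along the plane.
The resultant acts 0.286667 + 0.0121326 = 0.2988 m (along the plate) below the hinge at the top edge, so the moment about the hinge is M = F × 0.2988 = 7.04582 × 0.2988 = 2.10529 kN·m.
A normal force at the bottom, 0.86 m from the hinge, must supply this moment: P = 2.10529/0.86 = 2.44801 kN.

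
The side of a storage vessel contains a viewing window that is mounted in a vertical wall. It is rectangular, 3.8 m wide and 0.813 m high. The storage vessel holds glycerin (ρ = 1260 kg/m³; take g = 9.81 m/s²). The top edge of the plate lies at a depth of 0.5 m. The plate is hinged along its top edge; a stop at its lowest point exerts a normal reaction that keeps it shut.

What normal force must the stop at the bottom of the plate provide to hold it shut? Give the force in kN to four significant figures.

P ≈ 19.90 kN

γ = ρg = 1260 × 9.81 / 1000 = 12.3606 kN/m³.
The centroid lies 0.813/2 = 0.4065 m below the top edge, so the centroid depth is h_c = 0.5 + 0.4065 = 0.9065 m.
A = 3.8 × 0.813 = 3.0894 m².
Resultant F = γ·h_c·A = 12.3606 × 0.9065 × 3.0894 = 34.6164 kN.
I_c = b·h³/12 = 3.8 × 0.813³/12 = 0.170166 m⁴.
Centre of pressure: y_p = y_c + I_c/(y_c·A) = 0.9065 + 0.170166/(0.9065 × 3.0894) = 0.9065 + 0.0607618 = 0.967262 m along the plane.
The resultant acts 0.4065 + 0.0607618 = 0.467262 m (along the plate) below the hinge at the top edge, so the moment about the hinge is M = F × 0.467262 = 34.6164 × 0.467262 = 16.1749 kN·m.
A normal force at the bottom, 0.813 m from the hinge, must supply this moment: P = 16.1749/0.813 = 19.8953 kN.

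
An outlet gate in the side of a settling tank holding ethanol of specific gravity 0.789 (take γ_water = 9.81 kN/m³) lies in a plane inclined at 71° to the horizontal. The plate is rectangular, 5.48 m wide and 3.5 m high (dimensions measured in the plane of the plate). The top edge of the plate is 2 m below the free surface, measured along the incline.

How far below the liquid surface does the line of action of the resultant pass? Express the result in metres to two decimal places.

h_p = 3.80 m

γ = 0.789 × 9.81 = 7.74009 kN/m³.
Let θ = 71° be the plate's angle to the horizontal; measure y along the incline from where the plane meets the free surface. Vertical depth h = y·sinθ with sinθ = 0.945519.
The centroid lies 3.5/2 = 1.75 m below the top edge, so y_c = 2 + 1.75 = 3.75 m and h_c = 3.75 × 0.945519 = 3.5457 m.
A = 5.48 × 3.5 = 19.18 m².
Resultant F = γ·h_c·A = 7.74009 × 3.5457 × 19.18 = 526.377 kN.
I_c = b·h³/12 = 5.48 × 3.5³/12 = 19.5796 m⁴.
Centre of pressure: y_p = y_c + I_c/(y_c·A) = 3.75 + 19.5796/(3.75 × 19.18) = 3.75 + 0.272222 = 4.02222 m along the plane.
Vertically, h_p = y_p·sinθ = 4.02222 × 0.945519 = 3.80309 m.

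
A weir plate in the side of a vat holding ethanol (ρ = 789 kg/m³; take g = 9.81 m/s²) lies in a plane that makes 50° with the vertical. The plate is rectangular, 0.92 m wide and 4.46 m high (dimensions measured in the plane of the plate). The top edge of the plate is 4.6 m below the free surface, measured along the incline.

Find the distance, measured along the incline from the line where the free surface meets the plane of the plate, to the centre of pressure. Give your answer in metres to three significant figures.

y_p = 7.07 m

γ = ρg = 789 × 9.81 / 1000 = 7.74009 kN/m³.
The plate makes 50° with the vertical, i.e. θ = 90° − 50° = 40° to the horizontal. Measuring y along the incline from the free-surface line, vertical depth h = y·sinθ with sinθ = 0.642788.
The centroid lies 4.46/2 = 2.23 m below the top edge, so y_c = 4.6 + 2.23 = 6.83 m and h_c = 6.83 × 0.642788 = 4.39024 m.
A = 0.92 × 4.46 = 4.1032 m².
Resultant F = γ·h_c·A = 7.74009 × 4.39024 × 4.1032 = 139.43 kN.
I_c = b·h³/12 = 0.92 × 4.46³/12 = 6.8016 m⁴.
Centre of pressure: y_p = y_c + I_c/(y_c·A) = 6.83 + 6.8016/(6.83 × 4.1032) = 6.83 + 0.242699 = 7.0727 m along the plane.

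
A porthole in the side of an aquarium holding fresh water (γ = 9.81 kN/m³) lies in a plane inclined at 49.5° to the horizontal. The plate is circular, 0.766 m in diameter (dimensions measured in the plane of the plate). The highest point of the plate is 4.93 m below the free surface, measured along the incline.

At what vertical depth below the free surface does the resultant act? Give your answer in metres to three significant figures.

h_p = 4.05 m

γ = 9.81 kN/m³.
Let θ = 49.5° be the plate's angle to the horizontal; measure y along the incline from where the plane meets the free surface. Vertical depth h = y·sinθ with sinθ = 0.760406.
The centroid is at the centre, 0.383 m below the top of the plate, so y_c = 4.93 + 0.383 = 5.313 m and h_c = 5.313 × 0.760406 = 4.04004 m.
A = π(0.383)² = 0.460837 m².
Resultant F = γ·h_c·A = 9.81 × 4.04004 × 0.460837 = 18.2643 kN.
I_c = πr⁴/4 = π × 0.383⁴/4 = 0.0168999 m⁴.
Centre of pressure: y_p = y_c + I_c/(y_c·A) = 5.313 + 0.0168999/(5.313 × 0.460837) = 5.313 + 0.00690235 = 5.3199 m along the plane.
Vertically, h_p = y_p·sinθ = 5.3199 × 0.760406 = 4.04528 m.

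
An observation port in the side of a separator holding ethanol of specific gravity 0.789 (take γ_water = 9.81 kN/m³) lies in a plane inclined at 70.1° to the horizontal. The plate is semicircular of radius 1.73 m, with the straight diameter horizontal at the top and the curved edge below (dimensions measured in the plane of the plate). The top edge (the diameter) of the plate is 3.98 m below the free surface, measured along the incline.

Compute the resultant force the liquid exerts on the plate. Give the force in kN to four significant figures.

F ≈ 161.3 kN

γ = 0.789 × 9.81 = 7.74009 kN/m³.
Let θ = 70.1° be the plate's angle to the horizontal; measure y along the incline from where the plane meets the free surface. Vertical depth h = y·sinθ with sinθ = 0.940288.
The centroid of a semicircle lies 4r/(3π) = 0.734235 m from the diameter, here below the top edge, so y_c = 3.98 + 0.734235 = 4.71424 m and h_c = 4.71424 × 0.940288 = 4.43274 m.
A = πr²/2 = π × 1.73²/2 = 4.70124 m².
Resultant F = γ·h_c·A = 7.74009 × 4.43274 × 4.70124 = 161.299 kN.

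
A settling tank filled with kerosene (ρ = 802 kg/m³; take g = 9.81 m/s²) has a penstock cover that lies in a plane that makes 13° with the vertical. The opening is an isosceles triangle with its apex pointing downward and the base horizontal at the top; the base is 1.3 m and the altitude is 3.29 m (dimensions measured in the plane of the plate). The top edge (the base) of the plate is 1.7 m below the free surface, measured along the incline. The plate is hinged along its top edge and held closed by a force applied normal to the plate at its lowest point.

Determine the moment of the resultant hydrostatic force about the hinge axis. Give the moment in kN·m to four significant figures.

M ≈ 60.14 kN·m

γ = ρg = 802 × 9.81 / 1000 = 7.86762 kN/m³.
The plate makes 13° with the vertical, i.e. θ = 90° − 13° = 77° to the horizontal. Measuring y along the incline from the free-surface line, vertical depth h = y·sinθ with sinθ = 0.974370.
With the apex down, the centroid sits h/3 = 3.29/3 = 1.09667 m below the base (the top edge), so y_c = 1.7 + 1.09667 = 2.79667 m and h_c = 2.79667 × 0.974370 = 2.72499 m.
A = ½ × 1.3 × 3.29 = 2.1385 m².
Resultant F = γ·h_c·A = 7.86762 × 2.72499 × 2.1385 = 45.8477 kN.
I_c = b·h³/36 = 1.3 × 3.29³/36 = 1.28596 m⁴.
Centre of pressure: y_p = y_c + I_c/(y_c·A) = 2.79667 + 1.28596/(2.79667 × 2.1385) = 2.79667 + 0.215019 = 3.01169 m along the plane.
The resultant acts 1.09667 + 0.215019 = 1.31169 m (along the plate) below the hinge at the top edge, so the moment about the hinge is M = F × 1.31169 = 45.8477 × 1.31169 = 60.138 kN·m.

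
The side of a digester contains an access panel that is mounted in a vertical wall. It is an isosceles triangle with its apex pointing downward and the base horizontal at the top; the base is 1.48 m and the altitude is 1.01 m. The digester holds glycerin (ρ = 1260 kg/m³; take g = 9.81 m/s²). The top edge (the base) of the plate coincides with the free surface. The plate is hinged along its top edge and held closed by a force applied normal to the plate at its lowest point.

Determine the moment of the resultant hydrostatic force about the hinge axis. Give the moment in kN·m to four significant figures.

M ≈ 1.571 kN·m

γ = ρg = 1260 × 9.81 / 1000 = 12.3606 kN/m³.
With the apex down, the centroid sits h/3 = 1.01/3 = 0.336667 m below the base (the top edge), so the centroid depth is h_c = 0.336667 m.
A = ½ × 1.48 × 1.01 = 0.7474 m².
Resultant F = γ·h_c·A = 12.3606 × 0.336667 × 0.7474 = 3.11023 kN.
I_c = b·h³/36 = 1.48 × 1.01³/36 = 0.0423568 m⁴.
Centre of pressure: y_p = y_c + I_c/(y_c·A) = 0.336667 + 0.0423568/(0.336667 × 0.7474) = 0.336667 + 0.168333 = 0.505 m along the plane.
The resultant acts 0.336667 + 0.168333 = 0.505 m (along the plate) below the hinge at the top edge, so the moment about the hinge is M = F × 0.505 = 3.11023 × 0.505 = 1.57067 kN·m.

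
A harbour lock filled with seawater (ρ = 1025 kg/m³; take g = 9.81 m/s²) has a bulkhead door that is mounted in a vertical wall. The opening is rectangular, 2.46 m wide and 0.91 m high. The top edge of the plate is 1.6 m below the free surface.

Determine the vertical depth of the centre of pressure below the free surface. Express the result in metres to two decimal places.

γ = ρg = 1025 × 9.81 / 1000 = 10.05525 kN/m³.
The centroid lies 0.91/2 = 0.455 m below the top edge, so the centroid depth is h_c = 1.6 + 0.455 = 2.055 m.
A = 2.46 × 0.91 = 2.2386 m².
Resultant F = γ·h_c·A = 10.05525 × 2.055 × 2.2386 = 46.2574 kN.
I_c = b·h³/12 = 2.46 × 0.91³/12 = 0.154482 m⁴.
Centre of pressure: y_p = y_c + I_c/(y_c·A) = 2.055 + 0.154482/(2.055 × 2.2386) = 2.055 + 0.0335807 = 2.08858 m along the plane.

h_p = 2.09 m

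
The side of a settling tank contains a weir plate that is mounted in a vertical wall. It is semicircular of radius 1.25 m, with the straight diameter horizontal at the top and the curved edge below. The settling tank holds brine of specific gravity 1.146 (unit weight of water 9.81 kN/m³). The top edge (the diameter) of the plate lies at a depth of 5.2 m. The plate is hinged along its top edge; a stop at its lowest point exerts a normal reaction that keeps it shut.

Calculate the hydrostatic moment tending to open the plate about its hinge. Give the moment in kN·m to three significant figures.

M ≈ 86.9 kN·m

γ = 1.146 × 9.81 = 11.24226 kN/m³.
The centroid of a semicircle lies 4r/(3π) = 0.530516 m from the diameter, here below the top edge, so the centroid depth is h_c = 5.2 + 0.530516 = 5.73052 m.
A = πr²/2 = π × 1.25²/2 = 2.45437 m².
Resultant F = γ·h_c·A = 11.24226 × 5.73052 × 2.45437 = 158.12 kN.
I_c = (π/8 − 8/(9π))·r⁴ = 0.109757 × 1.25⁴ = 0.267961 m⁴.
Centre of pressure: y_p = y_c + I_c/(y_c·A) = 5.73052 + 0.267961/(5.73052 × 2.45437) = 5.73052 + 0.0190519 = 5.74957 m along the plane.
The resultant acts 0.530516 + 0.0190519 = 0.549568 m (along the plate) below the hinge at the top edge, so the moment about the hinge is M = F × 0.549568 = 158.12 × 0.549568 = 86.8977 kN·m.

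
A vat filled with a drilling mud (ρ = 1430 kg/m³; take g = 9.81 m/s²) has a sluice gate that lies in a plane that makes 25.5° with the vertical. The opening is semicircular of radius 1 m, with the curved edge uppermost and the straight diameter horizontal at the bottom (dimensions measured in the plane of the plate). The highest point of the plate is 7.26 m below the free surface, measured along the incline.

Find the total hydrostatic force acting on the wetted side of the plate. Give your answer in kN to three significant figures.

γ = ρg = 1430 × 9.81 / 1000 = 14.0283 kN/m³.
The plate makes 25.5° with the vertical, i.e. θ = 90° − 25.5° = 64.5° to the horizontal. Measuring y along the incline from the free-surface line, vertical depth h = y·sinθ with sinθ = 0.902585.
The centroid lies 4r/(3π) = 0.424413 m above the diameter, so r − 4r/(3π) = 1 − 0.424413 = 0.575587 m below the topmost point, so y_c = 7.26 + 0.575587 = 7.83559 m and h_c = 7.83559 × 0.902585 = 7.07229 m.
A = πr²/2 = π × 1²/2 = 1.5708 m².
Resultant F = γ·h_c·A = 14.0283 × 7.07229 × 1.5708 = 155.843 kN.

F ≈ 156 kN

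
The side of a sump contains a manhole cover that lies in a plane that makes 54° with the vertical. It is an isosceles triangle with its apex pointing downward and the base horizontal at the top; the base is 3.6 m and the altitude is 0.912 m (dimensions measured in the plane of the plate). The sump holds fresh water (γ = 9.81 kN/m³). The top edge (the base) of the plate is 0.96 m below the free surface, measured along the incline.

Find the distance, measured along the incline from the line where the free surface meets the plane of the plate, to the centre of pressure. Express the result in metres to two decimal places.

γ = 9.81 kN/m³.
The plate makes 54° with the vertical, i.e. θ = 90° − 54° = 36° to the horizontal. Measuring y along the incline from the free-surface line, vertical depth h = y·sinθ with sinθ = 0.587785.
With the apex down, the centroid sits h/3 = 0.912/3 = 0.304 m below the base (the top edge), so y_c = 0.96 + 0.304 = 1.264 m and h_c = 1.264 × 0.587785 = 0.74296 m.
A = ½ × 3.6 × 0.912 = 1.6416 m².
Resultant F = γ·h_c·A = 9.81 × 0.74296 × 1.6416 = 11.9647 kN.
I_c = b·h³/36 = 3.6 × 0.912³/36 = 0.0758551 m⁴.
Centre of pressure: y_p = y_c + I_c/(y_c·A) = 1.264 + 0.0758551/(1.264 × 1.6416) = 1.264 + 0.036557 = 1.30056 m along the plane.

y_p = 1.30 m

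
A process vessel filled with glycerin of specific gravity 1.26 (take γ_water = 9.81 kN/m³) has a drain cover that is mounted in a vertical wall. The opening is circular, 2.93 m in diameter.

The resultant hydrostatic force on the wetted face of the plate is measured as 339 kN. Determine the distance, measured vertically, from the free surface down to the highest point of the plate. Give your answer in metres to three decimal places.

d_top ≈ 2.603 m

γ = 1.26 × 9.81 = 12.3606 kN/m³.
A = π(1.465)² = 6.74256 m².
From F = γ·h_c·A, the centroid depth is h_c = 339/(12.3606 × 6.74256) = 4.06757 m.
The centroid is at the centre, 1.465 m below the top of the plate, so the highest point sits at h_top = 4.06757 − 1.465 = 2.60257 m below the surface.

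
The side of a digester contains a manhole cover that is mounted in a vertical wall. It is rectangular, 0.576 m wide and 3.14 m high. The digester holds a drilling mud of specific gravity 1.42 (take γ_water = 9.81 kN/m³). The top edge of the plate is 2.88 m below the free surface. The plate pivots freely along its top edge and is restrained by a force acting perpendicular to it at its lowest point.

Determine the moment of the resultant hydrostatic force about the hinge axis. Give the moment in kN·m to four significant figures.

M ≈ 196.7 kN·m

γ = 1.42 × 9.81 = 13.9302 kN/m³.
The centroid lies 3.14/2 = 1.57 m below the top edge, so the centroid depth is h_c = 2.88 + 1.57 = 4.45 m.
A = 0.576 × 3.14 = 1.80864 m².
Resultant F = γ·h_c·A = 13.9302 × 4.45 × 1.80864 = 112.116 kN.
I_c = b·h³/12 = 0.576 × 3.14³/12 = 1.48604 m⁴.
Centre of pressure: y_p = y_c + I_c/(y_c·A) = 4.45 + 1.48604/(4.45 × 1.80864) = 4.45 + 0.184637 = 4.63464 m along the plane.
The resultant acts 1.57 + 0.184637 = 1.75464 m (along the plate) below the hinge at the top edge, so the moment about the hinge is M = F × 1.75464 = 112.116 × 1.75464 = 196.723 kN·m.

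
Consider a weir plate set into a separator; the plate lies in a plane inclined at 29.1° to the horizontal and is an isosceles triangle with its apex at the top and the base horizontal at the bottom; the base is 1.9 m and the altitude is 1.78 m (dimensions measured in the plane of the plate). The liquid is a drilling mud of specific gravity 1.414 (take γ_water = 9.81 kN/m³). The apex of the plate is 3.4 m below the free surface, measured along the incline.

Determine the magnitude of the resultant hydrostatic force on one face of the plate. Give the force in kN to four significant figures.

F ≈ 52.32 kN

γ = 1.414 × 9.81 = 13.87134 kN/m³.
Let θ = 29.1° be the plate's angle to the horizontal; measure y along the incline from where the plane meets the free surface. Vertical depth h = y·sinθ with sinθ = 0.486335.
With the apex up, the centroid sits 2h/3 = 2 × 1.78/3 = 1.18667 m below the apex, so y_c = 3.4 + 1.18667 = 4.58667 m and h_c = 4.58667 × 0.486335 = 2.23066 m.
A = ½ × 1.9 × 1.78 = 1.691 m².
Resultant F = γ·h_c·A = 13.87134 × 2.23066 × 1.691 = 52.3233 kN.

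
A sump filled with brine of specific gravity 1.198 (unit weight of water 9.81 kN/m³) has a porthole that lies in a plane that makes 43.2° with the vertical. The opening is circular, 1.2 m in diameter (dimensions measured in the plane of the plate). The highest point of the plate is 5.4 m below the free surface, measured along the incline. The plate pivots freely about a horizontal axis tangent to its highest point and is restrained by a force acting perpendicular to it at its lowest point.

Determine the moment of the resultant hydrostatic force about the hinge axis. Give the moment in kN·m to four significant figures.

γ = 1.198 × 9.81 = 11.75238 kN/m³.
The plate makes 43.2° with the vertical, i.e. θ = 90° − 43.2° = 46.8° to the horizontal. Measuring y along the incline from the free-surface line, vertical depth h = y·sinθ with sinθ = 0.728969.
The centroid is at the centre, 0.6 m below the top of the plate, so y_c = 5.4 + 0.6 = 6 m and h_c = 6 × 0.728969 = 4.37381 m.
A = π(0.6)² = 1.13097 m².
Resultant F = γ·h_c·A = 11.75238 × 4.37381 × 1.13097 = 58.1349 kN.
I_c = πr⁴/4 = π × 0.6⁴/4 = 0.101788 m⁴.
Centre of pressure: y_p = y_c + I_c/(y_c·A) = 6 + 0.101788/(6 × 1.13097) = 6 + 0.0150001 = 6.015 m along the plane.
The resultant acts 0.6 + 0.0150001 = 0.615 m (along the plate) below the hinge at the top edge, so the moment about the hinge is M = F × 0.615 = 58.1349 × 0.615 = 35.753 kN·m.

M ≈ 35.75 kN·m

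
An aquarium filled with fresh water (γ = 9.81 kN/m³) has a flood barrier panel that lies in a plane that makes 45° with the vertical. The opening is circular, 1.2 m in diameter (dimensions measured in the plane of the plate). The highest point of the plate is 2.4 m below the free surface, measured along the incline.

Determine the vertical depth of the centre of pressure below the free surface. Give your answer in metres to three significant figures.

h_p = 2.14 m

γ = 9.81 kN/m³.
The plate makes 45° with the vertical, i.e. θ = 90° − 45° = 45° to the horizontal. Measuring y along the incline from the free-surface line, vertical depth h = y·sinθ with sinθ = 0.707107.
The centroid is at the centre, 0.6 m below the top of the plate, so y_c = 2.4 + 0.6 = 3 m and h_c = 3 × 0.707107 = 2.12132 m.
A = π(0.6)² = 1.13097 m².
Resultant F = γ·h_c·A = 9.81 × 2.12132 × 1.13097 = 23.5357 kN.
I_c = πr⁴/4 = π × 0.6⁴/4 = 0.101788 m⁴.
Centre of pressure: y_p = y_c + I_c/(y_c·A) = 3 + 0.101788/(3 × 1.13097) = 3 + 0.0300002 = 3.03 m along the plane.
Vertically, h_p = y_p·sinθ = 3.03 × 0.707107 = 2.14253 m.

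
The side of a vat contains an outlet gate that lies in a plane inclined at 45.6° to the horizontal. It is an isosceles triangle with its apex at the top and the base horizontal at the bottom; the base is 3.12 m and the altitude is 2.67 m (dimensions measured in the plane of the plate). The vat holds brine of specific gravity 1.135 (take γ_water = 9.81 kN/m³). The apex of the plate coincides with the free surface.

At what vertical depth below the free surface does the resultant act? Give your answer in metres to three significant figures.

h_p = 1.43 m

γ = 1.135 × 9.81 = 11.13435 kN/m³.
Let θ = 45.6° be the plate's angle to the horizontal; measure y along the incline from where the plane meets the free surface. Vertical depth h = y·sinθ with sinθ = 0.714473.
With the apex up, the centroid sits 2h/3 = 2 × 2.67/3 = 1.78 m below the apex, so y_c = 1.78 m and h_c = 1.78 × 0.714473 = 1.27176 m.
A = ½ × 3.12 × 2.67 = 4.1652 m².
Resultant F = γ·h_c·A = 11.13435 × 1.27176 × 4.1652 = 58.9802 kN.
I_c = b·h³/36 = 3.12 × 2.67³/36 = 1.64963 m⁴.
Centre of pressure: y_p = y_c + I_c/(y_c·A) = 1.78 + 1.64963/(1.78 × 4.1652) = 1.78 + 0.2225 = 2.0025 m along the plane.
Vertically, h_p = y_p·sinθ = 2.0025 × 0.714473 = 1.43073 m.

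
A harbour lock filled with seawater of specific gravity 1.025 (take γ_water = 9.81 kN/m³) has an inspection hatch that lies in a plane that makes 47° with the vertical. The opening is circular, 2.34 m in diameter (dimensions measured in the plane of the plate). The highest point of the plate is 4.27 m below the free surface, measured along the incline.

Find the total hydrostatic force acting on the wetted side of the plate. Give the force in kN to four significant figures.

γ = 1.025 × 9.81 = 10.05525 kN/m³.
The plate makes 47° with the vertical, i.e. θ = 90° − 47° = 43° to the horizontal. Measuring y along the incline from the free-surface line, vertical depth h = y·sinθ with sinθ = 0.681998.
The centroid is at the centre, 1.17 m below the top of the plate, so y_c = 4.27 + 1.17 = 5.44 m and h_c = 5.44 × 0.681998 = 3.71007 m.
A = π(1.17)² = 4.30053 m².
Resultant F = γ·h_c·A = 10.05525 × 3.71007 × 4.30053 = 160.434 kN.

F ≈ 160.4 kN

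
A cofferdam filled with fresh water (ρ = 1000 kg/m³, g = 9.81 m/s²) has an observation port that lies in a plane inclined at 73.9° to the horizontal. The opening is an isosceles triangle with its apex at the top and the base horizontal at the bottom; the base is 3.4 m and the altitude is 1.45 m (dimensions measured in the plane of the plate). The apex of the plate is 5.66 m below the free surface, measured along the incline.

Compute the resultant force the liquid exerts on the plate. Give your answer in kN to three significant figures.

γ = ρg = 1000 × 9.81 = 9810 N/m³ = 9.81 kN/m³.
Let θ = 73.9° be the plate's angle to the horizontal; measure y along the incline from where the plane meets the free surface. Vertical depth h = y·sinθ with sinθ = 0.960779.
With the apex up, the centroid sits 2h/3 = 2 × 1.45/3 = 0.966667 m below the apex, so y_c = 5.66 + 0.966667 = 6.62667 m and h_c = 6.62667 × 0.960779 = 6.36677 m.
A = ½ × 3.4 × 1.45 = 2.465 m².
Resultant F = γ·h_c·A = 9.81 × 6.36677 × 2.465 = 153.959 kN.

F ≈ 154 kN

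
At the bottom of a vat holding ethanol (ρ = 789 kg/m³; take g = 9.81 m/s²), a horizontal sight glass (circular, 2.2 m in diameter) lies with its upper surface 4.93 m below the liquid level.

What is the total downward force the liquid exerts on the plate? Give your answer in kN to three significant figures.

γ = ρg = 789 × 9.81 / 1000 = 7.74009 kN/m³.
The plate is horizontal, so pressure is uniform at p = γ·h = 7.74009 × 4.93 = 38.1586 kN/m².
A = π(1.1)² = 3.80133 m².
F = p·A = 38.1586 × 3.80133 = 145.053 kN.

F ≈ 145 kN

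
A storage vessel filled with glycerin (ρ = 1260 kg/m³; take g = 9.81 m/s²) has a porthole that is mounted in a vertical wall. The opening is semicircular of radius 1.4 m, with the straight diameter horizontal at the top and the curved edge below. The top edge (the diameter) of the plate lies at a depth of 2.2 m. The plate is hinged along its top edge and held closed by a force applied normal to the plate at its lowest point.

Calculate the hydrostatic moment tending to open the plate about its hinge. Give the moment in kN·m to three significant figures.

M ≈ 68.4 kN·m

γ = ρg = 1260 × 9.81 / 1000 = 12.3606 kN/m³.
The centroid of a semicircle lies 4r/(3π) = 0.594178 m from the diameter, here below the top edge, so the centroid depth is h_c = 2.2 + 0.594178 = 2.79418 m.
A = πr²/2 = π × 1.4²/2 = 3.07876 m².
Resultant F = γ·h_c·A = 12.3606 × 2.79418 × 3.07876 = 106.333 kN.
I_c = (π/8 − 8/(9π))·r⁴ = 0.109757 × 1.4⁴ = 0.421642 m⁴.
Centre of pressure: y_p = y_c + I_c/(y_c·A) = 2.79418 + 0.421642/(2.79418 × 3.07876) = 2.79418 + 0.0490133 = 2.84319 m along the plane.
The resultant acts 0.594178 + 0.0490133 = 0.643191 m (along the plate) below the hinge at the top edge, so the moment about the hinge is M = F × 0.643191 = 106.333 × 0.643191 = 68.3924 kN·m.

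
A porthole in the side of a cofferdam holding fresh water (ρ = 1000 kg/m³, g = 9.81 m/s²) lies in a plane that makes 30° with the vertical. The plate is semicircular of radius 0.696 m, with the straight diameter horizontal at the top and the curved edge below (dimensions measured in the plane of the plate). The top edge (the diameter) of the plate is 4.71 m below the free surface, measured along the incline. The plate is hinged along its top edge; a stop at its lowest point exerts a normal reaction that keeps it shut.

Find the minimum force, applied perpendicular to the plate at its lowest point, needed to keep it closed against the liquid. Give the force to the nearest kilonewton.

P ≈ 14 kN

γ = ρg = 1000 × 9.81 = 9810 N/m³ = 9.81 kN/m³.
The plate makes 30° with the vertical, i.e. θ = 90° − 30° = 60° to the horizontal. Measuring y along the incline from the free-surface line, vertical depth h = y·sinθ with sinθ = 0.866025.
The centroid of a semicircle lies 4r/(3π) = 0.295392 m from the diameter, here below the top edge, so y_c = 4.71 + 0.295392 = 5.00539 m and h_c = 5.00539 × 0.866025 = 4.33479 m.
A = πr²/2 = π × 0.696²/2 = 0.760919 m².
Resultant F = γ·h_c·A = 9.81 × 4.33479 × 0.760919 = 32.3575 kN.
I_c = (π/8 − 8/(9π))·r⁴ = 0.109757 × 0.696⁴ = 0.0257555 m⁴.
Centre of pressure: y_p = y_c + I_c/(y_c·A) = 5.00539 + 0.0257555/(5.00539 × 0.760919) = 5.00539 + 0.00676229 = 5.01215 m along the plane.
The resultant acts 0.295392 + 0.00676229 = 0.302154 m (along the plate) below the hinge at the top edge, so the moment about the hinge is M = F × 0.302154 = 32.3575 × 0.302154 = 9.77695 kN·m.
A normal force at the bottom, 0.696 m from the hinge, must supply this moment: P = 9.77695/0.696 = 14.0473 kN.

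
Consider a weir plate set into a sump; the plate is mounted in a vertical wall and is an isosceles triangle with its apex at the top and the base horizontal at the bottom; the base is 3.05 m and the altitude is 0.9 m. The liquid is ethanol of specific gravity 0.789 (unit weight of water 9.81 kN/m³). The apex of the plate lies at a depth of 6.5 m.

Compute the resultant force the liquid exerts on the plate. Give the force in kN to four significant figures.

F ≈ 75.43 kN

γ = 0.789 × 9.81 = 7.74009 kN/m³.
With the apex up, the centroid sits 2h/3 = 2 × 0.9/3 = 0.6 m below the apex, so the centroid depth is h_c = 6.5 + 0.6 = 7.1 m.
A = ½ × 3.05 × 0.9 = 1.3725 m².
Resultant F = γ·h_c·A = 7.74009 × 7.1 × 1.3725 = 75.4252 kN.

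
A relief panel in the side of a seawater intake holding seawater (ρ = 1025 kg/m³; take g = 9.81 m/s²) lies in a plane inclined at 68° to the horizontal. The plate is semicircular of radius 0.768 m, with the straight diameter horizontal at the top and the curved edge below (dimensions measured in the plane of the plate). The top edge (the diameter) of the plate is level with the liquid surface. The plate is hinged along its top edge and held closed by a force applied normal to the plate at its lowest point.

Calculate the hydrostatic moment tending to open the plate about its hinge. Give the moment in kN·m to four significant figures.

M ≈ 1.274 kN·m

γ = ρg = 1025 × 9.81 / 1000 = 10.05525 kN/m³.
Let θ = 68° be the plate's angle to the horizontal; measure y along the incline from where the plane meets the free surface. Vertical depth h = y·sinθ with sinθ = 0.927184.
The centroid of a semicircle lies 4r/(3π) = 0.325949 m from the diameter, here below the top edge, so y_c = 0.325949 m and h_c = 0.325949 × 0.927184 = 0.302215 m.
A = πr²/2 = π × 0.768²/2 = 0.926493 m².
Resultant F = γ·h_c·A = 10.05525 × 0.302215 × 0.926493 = 2.81547 kN.
I_c = (π/8 − 8/(9π))·r⁴ = 0.109757 × 0.768⁴ = 0.0381836 m⁴.
Centre of pressure: y_p = y_c + I_c/(y_c·A) = 0.325949 + 0.0381836/(0.325949 × 0.926493) = 0.325949 + 0.12644 = 0.452389 m along the plane.
The resultant acts 0.325949 + 0.12644 = 0.452389 m (along the plate) below the hinge at the top edge, so the moment about the hinge is M = F × 0.452389 = 2.81547 × 0.452389 = 1.27369 kN·m.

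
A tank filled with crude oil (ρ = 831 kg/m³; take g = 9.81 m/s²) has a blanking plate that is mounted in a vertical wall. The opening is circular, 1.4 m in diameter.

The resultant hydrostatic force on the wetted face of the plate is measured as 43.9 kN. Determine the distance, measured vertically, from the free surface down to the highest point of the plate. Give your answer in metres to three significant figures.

γ = ρg = 831 × 9.81 / 1000 = 8.15211 kN/m³.
A = π(0.7)² = 1.53938 m².
From F = γ·h_c·A, the centroid depth is h_c = 43.9/(8.15211 × 1.53938) = 3.49823 m.
The centroid is at the centre, 0.7 m below the top of the plate, so the highest point sits at h_top = 3.49823 − 0.7 = 2.79823 m below the surface.

d_top ≈ 2.80 m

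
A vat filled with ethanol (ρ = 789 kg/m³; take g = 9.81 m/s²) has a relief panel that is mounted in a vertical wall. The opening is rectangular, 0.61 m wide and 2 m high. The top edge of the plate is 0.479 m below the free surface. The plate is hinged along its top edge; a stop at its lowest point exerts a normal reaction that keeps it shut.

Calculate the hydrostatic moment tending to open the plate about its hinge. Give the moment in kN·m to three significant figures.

M ≈ 17.1 kN·m

γ = ρg = 789 × 9.81 / 1000 = 7.74009 kN/m³.
The centroid lies 2/2 = 1 m below the top edge, so the centroid depth is h_c = 0.479 + 1 = 1.479 m.
A = 0.61 × 2 = 1.22 m².
Resultant F = γ·h_c·A = 7.74009 × 1.479 × 1.22 = 13.9661 kN.
I_c = b·h³/12 = 0.61 × 2³/12 = 0.406667 m⁴.
Centre of pressure: y_p = y_c + I_c/(y_c·A) = 1.479 + 0.406667/(1.479 × 1.22) = 1.479 + 0.225378 = 1.70438 m along the plane.
The resultant acts 1 + 0.225378 = 1.22538 m (along the plate) below the hinge at the top edge, so the moment about the hinge is M = F × 1.22538 = 13.9661 × 1.22538 = 17.1138 kN·m.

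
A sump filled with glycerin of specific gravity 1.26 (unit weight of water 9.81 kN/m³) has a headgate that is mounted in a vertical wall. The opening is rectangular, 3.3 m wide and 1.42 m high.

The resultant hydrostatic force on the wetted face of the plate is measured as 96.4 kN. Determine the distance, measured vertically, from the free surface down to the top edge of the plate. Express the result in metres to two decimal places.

γ = 1.26 × 9.81 = 12.3606 kN/m³.
A = 3.3 × 1.42 = 4.686 m².
From F = γ·h_c·A, the centroid depth is h_c = 96.4/(12.3606 × 4.686) = 1.66431 m.
The centroid lies 1.42/2 = 0.71 m below the top edge, so the top edge sits at h_top = 1.66431 − 0.71 = 0.95431 m below the surface.

d_top ≈ 0.95 m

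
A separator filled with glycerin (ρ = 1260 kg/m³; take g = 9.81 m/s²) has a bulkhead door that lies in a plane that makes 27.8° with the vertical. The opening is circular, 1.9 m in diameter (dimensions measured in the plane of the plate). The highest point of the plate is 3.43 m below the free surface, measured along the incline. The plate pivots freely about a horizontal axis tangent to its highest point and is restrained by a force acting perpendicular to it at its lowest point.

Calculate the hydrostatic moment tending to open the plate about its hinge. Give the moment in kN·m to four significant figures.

γ = ρg = 1260 × 9.81 / 1000 = 12.3606 kN/m³.
The plate makes 27.8° with the vertical, i.e. θ = 90° − 27.8° = 62.2° to the horizontal. Measuring y along the incline from the free-surface line, vertical depth h = y·sinθ with sinθ = 0.884581.
The centroid is at the centre, 0.95 m below the top of the plate, so y_c = 3.43 + 0.95 = 4.38 m and h_c = 4.38 × 0.884581 = 3.87446 m.
A = π(0.95)² = 2.83529 m².
Resultant F = γ·h_c·A = 12.3606 × 3.87446 × 2.83529 = 135.784 kN.
I_c = πr⁴/4 = π × 0.95⁴/4 = 0.639712 m⁴.
Centre of pressure: y_p = y_c + I_c/(y_c·A) = 4.38 + 0.639712/(4.38 × 2.83529) = 4.38 + 0.0515125 = 4.43151 m along the plane.
The resultant acts 0.95 + 0.0515125 = 1.00151 m (along the plate) below the hinge at the top edge, so the moment about the hinge is M = F × 1.00151 = 135.784 × 1.00151 = 135.989 kN·m.

M ≈ 136.0 kN·m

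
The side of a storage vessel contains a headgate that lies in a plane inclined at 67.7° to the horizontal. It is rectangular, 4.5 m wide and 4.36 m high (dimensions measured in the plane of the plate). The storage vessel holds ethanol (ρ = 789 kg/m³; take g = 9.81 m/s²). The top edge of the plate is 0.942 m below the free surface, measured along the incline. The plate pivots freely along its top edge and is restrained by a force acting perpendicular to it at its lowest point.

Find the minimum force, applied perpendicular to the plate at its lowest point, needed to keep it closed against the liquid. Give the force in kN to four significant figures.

P ≈ 270.4 kN

γ = ρg = 789 × 9.81 / 1000 = 7.74009 kN/m³.
Let θ = 67.7° be the plate's angle to the horizontal; measure y along the incline from where the plane meets the free surface. Vertical depth h = y·sinθ with sinθ = 0.925210.
The centroid lies 4.36/2 = 2.18 m below the top edge, so y_c = 0.942 + 2.18 = 3.122 m and h_c = 3.122 × 0.925210 = 2.88851 m.
A = 4.5 × 4.36 = 19.62 m².
Resultant F = γ·h_c·A = 7.74009 × 2.88851 × 19.62 = 438.651 kN.
I_c = b·h³/12 = 4.5 × 4.36³/12 = 31.0807 m⁴.
Centre of pressure: y_p = y_c + I_c/(y_c·A) = 3.122 + 31.0807/(3.122 × 19.62) = 3.122 + 0.50741 = 3.62941 m along the plane.
The resultant acts 2.18 + 0.50741 = 2.68741 m (along the plate) below the hinge at the top edge, so the moment about the hinge is M = F × 2.68741 = 438.651 × 2.68741 = 1178.84 kN·m.
A normal force at the bottom, 4.36 m from the hinge, must supply this moment: P = 1178.84/4.36 = 270.376 kN.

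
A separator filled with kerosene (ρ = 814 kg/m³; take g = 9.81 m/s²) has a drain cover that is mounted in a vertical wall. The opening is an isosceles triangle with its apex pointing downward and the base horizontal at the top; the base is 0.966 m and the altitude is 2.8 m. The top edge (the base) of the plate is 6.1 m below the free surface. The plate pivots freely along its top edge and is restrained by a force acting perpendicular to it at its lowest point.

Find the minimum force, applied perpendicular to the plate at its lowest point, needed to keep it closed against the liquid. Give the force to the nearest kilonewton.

P ≈ 27 kN

γ = ρg = 814 × 9.81 / 1000 = 7.98534 kN/m³.
With the apex down, the centroid sits h/3 = 2.8/3 = 0.933333 m below the base (the top edge), so the centroid depth is h_c = 6.1 + 0.933333 = 7.03333 m.
A = ½ × 0.966 × 2.8 = 1.3524 m².
Resultant F = γ·h_c·A = 7.98534 × 7.03333 × 1.3524 = 75.9556 kN.
I_c = b·h³/36 = 0.966 × 2.8³/36 = 0.589045 m⁴.
Centre of pressure: y_p = y_c + I_c/(y_c·A) = 7.03333 + 0.589045/(7.03333 × 1.3524) = 7.03333 + 0.0619273 = 7.09526 m along the plane.
The resultant acts 0.933333 + 0.0619273 = 0.99526 m (along the plate) below the hinge at the top edge, so the moment about the hinge is M = F × 0.99526 = 75.9556 × 0.99526 = 75.5956 kN·m.
A normal force at the bottom, 2.8 m from the hinge, must supply this moment: P = 75.5956/2.8 = 26.9984 kN.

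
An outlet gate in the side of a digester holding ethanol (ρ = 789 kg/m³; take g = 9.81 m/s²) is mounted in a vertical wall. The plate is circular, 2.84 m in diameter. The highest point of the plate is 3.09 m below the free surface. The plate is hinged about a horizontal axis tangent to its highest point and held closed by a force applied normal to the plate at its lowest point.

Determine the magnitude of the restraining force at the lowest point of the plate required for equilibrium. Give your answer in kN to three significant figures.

P ≈ 119 kN

γ = ρg = 789 × 9.81 / 1000 = 7.74009 kN/m³.
The centroid is at the centre, 1.42 m below the top of the plate, so the centroid depth is h_c = 3.09 + 1.42 = 4.51 m.
A = π(1.42)² = 6.33471 m².
Resultant F = γ·h_c·A = 7.74009 × 4.51 × 6.33471 = 221.131 kN.
I_c = πr⁴/4 = π × 1.42⁴/4 = 3.19333 m⁴.
Centre of pressure: y_p = y_c + I_c/(y_c·A) = 4.51 + 3.19333/(4.51 × 6.33471) = 4.51 + 0.111774 = 4.62177 m along the plane.
The resultant acts 1.42 + 0.111774 = 1.53177 m (along the plate) below the hinge at the top edge, so the moment about the hinge is M = F × 1.53177 = 221.131 × 1.53177 = 338.722 kN·m.
A normal force at the bottom, 2.84 m from the hinge, must supply this moment: P = 338.722/2.84 = 119.268 kN.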